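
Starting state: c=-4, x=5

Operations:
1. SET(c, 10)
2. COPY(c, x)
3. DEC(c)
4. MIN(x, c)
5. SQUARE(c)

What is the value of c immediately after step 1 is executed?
c = 10

Tracing c through execution:
Initial: c = -4
After step 1 (SET(c, 10)): c = 10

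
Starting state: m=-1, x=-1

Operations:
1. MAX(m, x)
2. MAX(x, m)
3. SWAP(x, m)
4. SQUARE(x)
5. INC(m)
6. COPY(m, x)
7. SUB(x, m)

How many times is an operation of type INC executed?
1

Counting INC operations:
Step 5: INC(m) ← INC
Total: 1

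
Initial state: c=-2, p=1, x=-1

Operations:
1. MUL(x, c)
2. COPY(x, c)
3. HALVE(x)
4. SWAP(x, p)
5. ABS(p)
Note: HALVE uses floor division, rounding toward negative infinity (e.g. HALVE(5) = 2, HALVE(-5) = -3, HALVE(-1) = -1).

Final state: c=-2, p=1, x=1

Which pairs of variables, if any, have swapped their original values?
None

Comparing initial and final values:
c: -2 → -2
p: 1 → 1
x: -1 → 1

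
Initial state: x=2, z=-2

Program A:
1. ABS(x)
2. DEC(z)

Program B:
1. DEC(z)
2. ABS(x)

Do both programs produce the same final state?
Yes

Program A final state: x=2, z=-3
Program B final state: x=2, z=-3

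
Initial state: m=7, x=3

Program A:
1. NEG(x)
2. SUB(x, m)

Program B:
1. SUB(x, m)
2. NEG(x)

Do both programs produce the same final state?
No

Program A final state: m=7, x=-10
Program B final state: m=7, x=4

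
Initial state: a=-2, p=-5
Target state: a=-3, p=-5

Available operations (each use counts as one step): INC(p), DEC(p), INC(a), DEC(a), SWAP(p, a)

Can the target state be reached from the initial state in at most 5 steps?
Yes

Path (1 step): DEC(a)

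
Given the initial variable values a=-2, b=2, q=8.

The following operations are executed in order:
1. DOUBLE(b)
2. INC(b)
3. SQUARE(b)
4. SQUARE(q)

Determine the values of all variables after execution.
{a: -2, b: 25, q: 64}

Step-by-step execution:
Initial: a=-2, b=2, q=8
After step 1 (DOUBLE(b)): a=-2, b=4, q=8
After step 2 (INC(b)): a=-2, b=5, q=8
After step 3 (SQUARE(b)): a=-2, b=25, q=8
After step 4 (SQUARE(q)): a=-2, b=25, q=64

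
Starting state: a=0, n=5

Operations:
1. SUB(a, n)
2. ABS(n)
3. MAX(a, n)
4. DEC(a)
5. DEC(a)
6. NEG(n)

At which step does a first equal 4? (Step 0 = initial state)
Step 4

Tracing a:
Initial: a = 0
After step 1: a = -5
After step 2: a = -5
After step 3: a = 5
After step 4: a = 4 ← first occurrence
After step 5: a = 3
After step 6: a = 3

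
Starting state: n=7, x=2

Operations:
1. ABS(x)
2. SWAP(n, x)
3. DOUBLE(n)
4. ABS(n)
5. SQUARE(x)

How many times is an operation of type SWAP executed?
1

Counting SWAP operations:
Step 2: SWAP(n, x) ← SWAP
Total: 1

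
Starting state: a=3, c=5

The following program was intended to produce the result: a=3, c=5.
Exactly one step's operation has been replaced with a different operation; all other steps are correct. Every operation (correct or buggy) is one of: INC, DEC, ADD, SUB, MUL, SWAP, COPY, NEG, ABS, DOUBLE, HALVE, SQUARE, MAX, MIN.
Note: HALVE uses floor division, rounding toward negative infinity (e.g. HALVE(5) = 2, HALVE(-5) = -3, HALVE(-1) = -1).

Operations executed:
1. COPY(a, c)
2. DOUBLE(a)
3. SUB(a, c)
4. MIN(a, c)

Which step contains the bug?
Step 1

Trace with buggy code:
Initial: a=3, c=5
After step 1: a=5, c=5
After step 2: a=10, c=5
After step 3: a=5, c=5
After step 4: a=5, c=5
Actual final a=5, c=5 ≠ expected a=3, c=5.
Step 1 is the only position where a single-operation replacement can produce the expected result.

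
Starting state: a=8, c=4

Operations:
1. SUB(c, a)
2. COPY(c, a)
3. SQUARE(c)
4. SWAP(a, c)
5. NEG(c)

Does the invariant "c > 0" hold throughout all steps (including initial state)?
No, violated after step 1

The invariant is violated after step 1.

State at each step:
Initial: a=8, c=4
After step 1: a=8, c=-4
After step 2: a=8, c=8
After step 3: a=8, c=64
After step 4: a=64, c=8
After step 5: a=64, c=-8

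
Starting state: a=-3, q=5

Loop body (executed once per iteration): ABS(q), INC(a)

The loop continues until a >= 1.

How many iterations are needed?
4

Tracing iterations:
Initial: a=-3, q=5
After iteration 1: a=-2, q=5
After iteration 2: a=-1, q=5
After iteration 3: a=0, q=5
After iteration 4: a=1, q=5
a >= 1 now holds, so the loop exits after 4 iterations.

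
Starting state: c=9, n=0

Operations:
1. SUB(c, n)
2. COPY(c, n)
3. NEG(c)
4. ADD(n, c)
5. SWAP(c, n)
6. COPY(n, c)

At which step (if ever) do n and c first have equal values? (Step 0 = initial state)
Step 2

n and c first become equal after step 2.

Comparing values at each step:
Initial: n=0, c=9
After step 1: n=0, c=9
After step 2: n=0, c=0 ← equal!
After step 3: n=0, c=0 ← equal!
After step 4: n=0, c=0 ← equal!
After step 5: n=0, c=0 ← equal!
After step 6: n=0, c=0 ← equal!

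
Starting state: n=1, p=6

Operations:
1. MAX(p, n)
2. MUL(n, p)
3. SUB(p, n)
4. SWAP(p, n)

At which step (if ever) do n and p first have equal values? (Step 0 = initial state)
Step 2

n and p first become equal after step 2.

Comparing values at each step:
Initial: n=1, p=6
After step 1: n=1, p=6
After step 2: n=6, p=6 ← equal!
After step 3: n=6, p=0
After step 4: n=0, p=6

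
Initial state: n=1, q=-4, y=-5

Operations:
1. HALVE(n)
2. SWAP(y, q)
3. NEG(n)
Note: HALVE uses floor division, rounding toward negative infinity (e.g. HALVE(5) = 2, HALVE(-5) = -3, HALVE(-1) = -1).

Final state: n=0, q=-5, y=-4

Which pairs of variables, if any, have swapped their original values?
(q, y)

Comparing initial and final values:
q: -4 → -5
y: -5 → -4
n: 1 → 0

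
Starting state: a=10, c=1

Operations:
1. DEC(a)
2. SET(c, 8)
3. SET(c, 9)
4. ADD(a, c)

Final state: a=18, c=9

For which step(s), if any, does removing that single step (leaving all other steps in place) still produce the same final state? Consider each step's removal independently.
Step(s) 2

Testing removal of each single step:
Without step 1: final = a=19, c=9 (different)
Without step 2: final = a=18, c=9 (same)
Without step 3: final = a=17, c=8 (different)
Without step 4: final = a=9, c=9 (different)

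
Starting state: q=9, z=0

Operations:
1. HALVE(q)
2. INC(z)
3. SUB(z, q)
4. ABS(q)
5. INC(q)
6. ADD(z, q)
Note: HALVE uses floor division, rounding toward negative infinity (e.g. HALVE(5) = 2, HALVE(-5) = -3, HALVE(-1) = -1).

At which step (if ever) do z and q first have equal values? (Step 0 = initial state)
Never

z and q never become equal during execution.

Comparing values at each step:
Initial: z=0, q=9
After step 1: z=0, q=4
After step 2: z=1, q=4
After step 3: z=-3, q=4
After step 4: z=-3, q=4
After step 5: z=-3, q=5
After step 6: z=2, q=5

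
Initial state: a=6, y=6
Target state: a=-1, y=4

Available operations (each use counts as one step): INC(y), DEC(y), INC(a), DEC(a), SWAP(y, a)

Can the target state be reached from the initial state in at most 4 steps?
No

The target state cannot be reached within 4 steps.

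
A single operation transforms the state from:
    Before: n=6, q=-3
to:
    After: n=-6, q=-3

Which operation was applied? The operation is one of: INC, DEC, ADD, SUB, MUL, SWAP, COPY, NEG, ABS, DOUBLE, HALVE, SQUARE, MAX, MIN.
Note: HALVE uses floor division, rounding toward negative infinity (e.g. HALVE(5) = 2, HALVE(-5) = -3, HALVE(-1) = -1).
NEG(n)

Analyzing the change:
Before: n=6, q=-3
After: n=-6, q=-3
Variable n changed from 6 to -6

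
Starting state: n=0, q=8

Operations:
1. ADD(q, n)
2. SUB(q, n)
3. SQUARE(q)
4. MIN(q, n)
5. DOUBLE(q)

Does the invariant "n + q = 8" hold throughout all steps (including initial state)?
No, violated after step 3

The invariant is violated after step 3.

State at each step:
Initial: n=0, q=8
After step 1: n=0, q=8
After step 2: n=0, q=8
After step 3: n=0, q=64
After step 4: n=0, q=0
After step 5: n=0, q=0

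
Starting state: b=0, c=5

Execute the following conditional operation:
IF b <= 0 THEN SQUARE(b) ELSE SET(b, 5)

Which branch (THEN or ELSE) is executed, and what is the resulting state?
Branch: THEN, Final state: b=0, c=5

Evaluating condition: b <= 0
b = 0
Condition is True, so THEN branch executes
After SQUARE(b): b=0, c=5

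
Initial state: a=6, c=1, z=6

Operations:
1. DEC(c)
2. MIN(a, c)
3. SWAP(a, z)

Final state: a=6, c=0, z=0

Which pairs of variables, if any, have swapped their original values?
None

Comparing initial and final values:
z: 6 → 0
a: 6 → 6
c: 1 → 0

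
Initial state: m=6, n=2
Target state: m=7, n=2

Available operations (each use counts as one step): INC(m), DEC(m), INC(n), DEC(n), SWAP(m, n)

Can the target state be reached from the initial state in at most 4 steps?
Yes

Path (1 step): INC(m)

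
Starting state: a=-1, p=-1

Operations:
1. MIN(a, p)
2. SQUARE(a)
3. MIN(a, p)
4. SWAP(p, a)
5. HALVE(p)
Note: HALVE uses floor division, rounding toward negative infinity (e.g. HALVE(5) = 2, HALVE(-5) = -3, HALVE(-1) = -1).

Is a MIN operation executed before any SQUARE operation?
Yes

First MIN: step 1
First SQUARE: step 2
Since 1 < 2, MIN comes first.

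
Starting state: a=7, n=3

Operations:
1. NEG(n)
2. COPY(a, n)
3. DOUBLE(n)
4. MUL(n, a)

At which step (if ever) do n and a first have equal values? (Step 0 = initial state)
Step 2

n and a first become equal after step 2.

Comparing values at each step:
Initial: n=3, a=7
After step 1: n=-3, a=7
After step 2: n=-3, a=-3 ← equal!
After step 3: n=-6, a=-3
After step 4: n=18, a=-3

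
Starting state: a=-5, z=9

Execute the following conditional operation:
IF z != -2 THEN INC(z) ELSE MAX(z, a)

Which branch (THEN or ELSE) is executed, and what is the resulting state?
Branch: THEN, Final state: a=-5, z=10

Evaluating condition: z != -2
z = 9
Condition is True, so THEN branch executes
After INC(z): a=-5, z=10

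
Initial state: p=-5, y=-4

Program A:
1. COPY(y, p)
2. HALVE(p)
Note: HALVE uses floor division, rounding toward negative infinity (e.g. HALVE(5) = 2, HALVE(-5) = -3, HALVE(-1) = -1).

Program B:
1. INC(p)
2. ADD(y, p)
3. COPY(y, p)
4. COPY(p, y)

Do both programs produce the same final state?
No

Program A final state: p=-3, y=-5
Program B final state: p=-4, y=-4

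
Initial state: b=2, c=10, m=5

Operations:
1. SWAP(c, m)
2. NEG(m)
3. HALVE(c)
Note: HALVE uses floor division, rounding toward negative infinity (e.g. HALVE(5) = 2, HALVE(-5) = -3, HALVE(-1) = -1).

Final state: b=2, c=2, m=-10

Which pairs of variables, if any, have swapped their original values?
None

Comparing initial and final values:
c: 10 → 2
m: 5 → -10
b: 2 → 2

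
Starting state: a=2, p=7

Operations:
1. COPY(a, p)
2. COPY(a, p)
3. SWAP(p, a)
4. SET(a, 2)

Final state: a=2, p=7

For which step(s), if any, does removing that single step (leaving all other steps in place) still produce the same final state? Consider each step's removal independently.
Step(s) 1, 2, 3

Testing removal of each single step:
Without step 1: final = a=2, p=7 (same)
Without step 2: final = a=2, p=7 (same)
Without step 3: final = a=2, p=7 (same)
Without step 4: final = a=7, p=7 (different)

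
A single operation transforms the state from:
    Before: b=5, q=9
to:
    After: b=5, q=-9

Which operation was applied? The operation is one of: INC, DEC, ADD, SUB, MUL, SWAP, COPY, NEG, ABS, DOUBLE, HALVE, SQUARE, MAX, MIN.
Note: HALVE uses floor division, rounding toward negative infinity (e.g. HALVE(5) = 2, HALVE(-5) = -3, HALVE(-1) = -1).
NEG(q)

Analyzing the change:
Before: b=5, q=9
After: b=5, q=-9
Variable q changed from 9 to -9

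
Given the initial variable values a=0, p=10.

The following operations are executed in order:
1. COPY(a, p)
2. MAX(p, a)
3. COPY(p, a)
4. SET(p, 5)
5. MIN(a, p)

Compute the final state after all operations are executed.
{a: 5, p: 5}

Step-by-step execution:
Initial: a=0, p=10
After step 1 (COPY(a, p)): a=10, p=10
After step 2 (MAX(p, a)): a=10, p=10
After step 3 (COPY(p, a)): a=10, p=10
After step 4 (SET(p, 5)): a=10, p=5
After step 5 (MIN(a, p)): a=5, p=5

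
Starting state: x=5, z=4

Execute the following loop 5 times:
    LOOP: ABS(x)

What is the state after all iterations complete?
x=5, z=4

Iteration trace:
Start: x=5, z=4
After iteration 1: x=5, z=4
After iteration 2: x=5, z=4
After iteration 3: x=5, z=4
After iteration 4: x=5, z=4
After iteration 5: x=5, z=4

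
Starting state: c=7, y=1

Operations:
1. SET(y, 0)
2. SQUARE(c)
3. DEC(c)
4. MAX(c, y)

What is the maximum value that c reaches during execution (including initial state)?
49

Values of c at each step:
Initial: c = 7
After step 1: c = 7
After step 2: c = 49 ← maximum
After step 3: c = 48
After step 4: c = 48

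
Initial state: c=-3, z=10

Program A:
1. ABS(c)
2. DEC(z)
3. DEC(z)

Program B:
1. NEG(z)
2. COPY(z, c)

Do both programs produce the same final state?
No

Program A final state: c=3, z=8
Program B final state: c=-3, z=-3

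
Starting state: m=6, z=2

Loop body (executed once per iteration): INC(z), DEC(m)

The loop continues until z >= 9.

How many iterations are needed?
7

Tracing iterations:
Initial: m=6, z=2
After iteration 1: m=5, z=3
After iteration 2: m=4, z=4
After iteration 3: m=3, z=5
After iteration 4: m=2, z=6
After iteration 5: m=1, z=7
After iteration 6: m=0, z=8
After iteration 7: m=-1, z=9
z >= 9 now holds, so the loop exits after 7 iterations.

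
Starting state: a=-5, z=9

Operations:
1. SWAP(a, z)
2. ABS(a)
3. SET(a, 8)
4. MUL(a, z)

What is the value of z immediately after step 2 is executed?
z = -5

Tracing z through execution:
Initial: z = 9
After step 1 (SWAP(a, z)): z = -5
After step 2 (ABS(a)): z = -5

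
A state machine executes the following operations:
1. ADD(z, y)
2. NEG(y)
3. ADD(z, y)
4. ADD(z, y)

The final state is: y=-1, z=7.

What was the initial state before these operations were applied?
y=1, z=8

Working backwards:
Final state: y=-1, z=7
Before step 4 (ADD(z, y)): y=-1, z=8
Before step 3 (ADD(z, y)): y=-1, z=9
Before step 2 (NEG(y)): y=1, z=9
Before step 1 (ADD(z, y)): y=1, z=8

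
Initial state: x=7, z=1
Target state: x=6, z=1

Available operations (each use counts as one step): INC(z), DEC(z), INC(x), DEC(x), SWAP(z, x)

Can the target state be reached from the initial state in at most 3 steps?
Yes

Path (1 step): DEC(x)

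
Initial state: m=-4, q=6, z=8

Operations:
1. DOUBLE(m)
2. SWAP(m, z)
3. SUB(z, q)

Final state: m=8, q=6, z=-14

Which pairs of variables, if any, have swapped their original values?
None

Comparing initial and final values:
q: 6 → 6
m: -4 → 8
z: 8 → -14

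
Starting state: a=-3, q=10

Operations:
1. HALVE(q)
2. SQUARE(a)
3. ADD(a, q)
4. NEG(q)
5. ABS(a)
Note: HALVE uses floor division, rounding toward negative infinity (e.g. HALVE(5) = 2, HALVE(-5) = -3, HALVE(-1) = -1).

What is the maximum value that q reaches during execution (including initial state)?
10

Values of q at each step:
Initial: q = 10 ← maximum
After step 1: q = 5
After step 2: q = 5
After step 3: q = 5
After step 4: q = -5
After step 5: q = -5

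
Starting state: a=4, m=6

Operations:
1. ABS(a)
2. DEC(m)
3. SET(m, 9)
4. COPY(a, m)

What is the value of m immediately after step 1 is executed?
m = 6

Tracing m through execution:
Initial: m = 6
After step 1 (ABS(a)): m = 6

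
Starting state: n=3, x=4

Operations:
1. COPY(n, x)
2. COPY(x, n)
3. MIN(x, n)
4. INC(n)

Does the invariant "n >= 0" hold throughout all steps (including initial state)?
Yes

The invariant holds at every step.

State at each step:
Initial: n=3, x=4
After step 1: n=4, x=4
After step 2: n=4, x=4
After step 3: n=4, x=4
After step 4: n=5, x=4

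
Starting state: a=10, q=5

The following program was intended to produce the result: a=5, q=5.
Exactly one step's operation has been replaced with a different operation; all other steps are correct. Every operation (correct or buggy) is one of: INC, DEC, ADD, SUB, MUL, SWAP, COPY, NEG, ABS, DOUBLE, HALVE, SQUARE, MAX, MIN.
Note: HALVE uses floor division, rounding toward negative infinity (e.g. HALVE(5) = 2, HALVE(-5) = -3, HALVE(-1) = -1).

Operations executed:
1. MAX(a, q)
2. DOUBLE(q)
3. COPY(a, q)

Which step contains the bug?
Step 2

Trace with buggy code:
Initial: a=10, q=5
After step 1: a=10, q=5
After step 2: a=10, q=10
After step 3: a=10, q=10
Actual final a=10, q=10 ≠ expected a=5, q=5.
Step 2 is the only position where a single-operation replacement can produce the expected result.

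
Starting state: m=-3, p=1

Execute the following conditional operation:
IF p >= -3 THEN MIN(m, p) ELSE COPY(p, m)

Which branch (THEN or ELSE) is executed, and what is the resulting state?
Branch: THEN, Final state: m=-3, p=1

Evaluating condition: p >= -3
p = 1
Condition is True, so THEN branch executes
After MIN(m, p): m=-3, p=1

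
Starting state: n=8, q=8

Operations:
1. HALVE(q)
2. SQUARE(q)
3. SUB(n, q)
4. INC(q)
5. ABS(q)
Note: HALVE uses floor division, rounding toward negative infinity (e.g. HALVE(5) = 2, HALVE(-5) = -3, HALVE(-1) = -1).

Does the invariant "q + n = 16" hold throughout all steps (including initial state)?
No, violated after step 1

The invariant is violated after step 1.

State at each step:
Initial: n=8, q=8
After step 1: n=8, q=4
After step 2: n=8, q=16
After step 3: n=-8, q=16
After step 4: n=-8, q=17
After step 5: n=-8, q=17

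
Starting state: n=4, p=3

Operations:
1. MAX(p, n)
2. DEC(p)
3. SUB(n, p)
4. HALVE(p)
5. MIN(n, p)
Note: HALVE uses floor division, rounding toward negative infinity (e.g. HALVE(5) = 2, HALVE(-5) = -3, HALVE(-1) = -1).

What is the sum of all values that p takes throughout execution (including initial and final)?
15

Values of p at each step:
Initial: p = 3
After step 1: p = 4
After step 2: p = 3
After step 3: p = 3
After step 4: p = 1
After step 5: p = 1
Sum = 3 + 4 + 3 + 3 + 1 + 1 = 15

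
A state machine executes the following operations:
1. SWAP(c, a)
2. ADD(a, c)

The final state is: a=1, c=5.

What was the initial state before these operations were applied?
a=5, c=-4

Working backwards:
Final state: a=1, c=5
Before step 2 (ADD(a, c)): a=-4, c=5
Before step 1 (SWAP(c, a)): a=5, c=-4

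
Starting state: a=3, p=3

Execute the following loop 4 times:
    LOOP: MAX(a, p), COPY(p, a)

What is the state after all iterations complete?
a=3, p=3

Iteration trace:
Start: a=3, p=3
After iteration 1: a=3, p=3
After iteration 2: a=3, p=3
After iteration 3: a=3, p=3
After iteration 4: a=3, p=3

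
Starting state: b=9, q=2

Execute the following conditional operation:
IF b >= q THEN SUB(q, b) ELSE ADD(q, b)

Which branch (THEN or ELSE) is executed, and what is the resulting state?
Branch: THEN, Final state: b=9, q=-7

Evaluating condition: b >= q
b = 9, q = 2
Condition is True, so THEN branch executes
After SUB(q, b): b=9, q=-7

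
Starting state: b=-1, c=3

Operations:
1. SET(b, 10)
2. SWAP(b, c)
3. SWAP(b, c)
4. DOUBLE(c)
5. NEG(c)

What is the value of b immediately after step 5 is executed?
b = 10

Tracing b through execution:
Initial: b = -1
After step 1 (SET(b, 10)): b = 10
After step 2 (SWAP(b, c)): b = 3
After step 3 (SWAP(b, c)): b = 10
After step 4 (DOUBLE(c)): b = 10
After step 5 (NEG(c)): b = 10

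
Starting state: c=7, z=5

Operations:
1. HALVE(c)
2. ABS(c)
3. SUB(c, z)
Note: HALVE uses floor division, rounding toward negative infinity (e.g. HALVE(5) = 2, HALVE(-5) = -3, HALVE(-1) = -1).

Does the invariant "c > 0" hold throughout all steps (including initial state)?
No, violated after step 3

The invariant is violated after step 3.

State at each step:
Initial: c=7, z=5
After step 1: c=3, z=5
After step 2: c=3, z=5
After step 3: c=-2, z=5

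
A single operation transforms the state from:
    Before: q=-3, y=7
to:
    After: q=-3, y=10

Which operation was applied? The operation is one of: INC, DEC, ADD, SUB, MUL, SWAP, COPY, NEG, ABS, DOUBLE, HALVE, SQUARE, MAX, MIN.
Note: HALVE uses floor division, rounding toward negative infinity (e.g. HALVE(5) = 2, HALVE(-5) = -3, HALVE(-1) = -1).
SUB(y, q)

Analyzing the change:
Before: q=-3, y=7
After: q=-3, y=10
Variable y changed from 7 to 10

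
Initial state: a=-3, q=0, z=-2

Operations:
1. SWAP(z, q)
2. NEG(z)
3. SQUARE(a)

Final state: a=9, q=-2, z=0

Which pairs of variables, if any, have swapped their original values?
(z, q)

Comparing initial and final values:
z: -2 → 0
q: 0 → -2
a: -3 → 9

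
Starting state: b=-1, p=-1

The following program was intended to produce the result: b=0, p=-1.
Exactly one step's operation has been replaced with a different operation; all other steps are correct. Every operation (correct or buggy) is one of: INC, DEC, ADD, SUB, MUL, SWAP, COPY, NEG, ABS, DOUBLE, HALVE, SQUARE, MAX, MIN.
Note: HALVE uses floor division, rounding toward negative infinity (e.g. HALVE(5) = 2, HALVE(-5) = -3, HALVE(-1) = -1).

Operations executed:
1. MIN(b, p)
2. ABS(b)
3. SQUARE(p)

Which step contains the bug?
Step 3

Trace with buggy code:
Initial: b=-1, p=-1
After step 1: b=-1, p=-1
After step 2: b=1, p=-1
After step 3: b=1, p=1
Actual final b=1, p=1 ≠ expected b=0, p=-1.
Step 3 is the only position where a single-operation replacement can produce the expected result.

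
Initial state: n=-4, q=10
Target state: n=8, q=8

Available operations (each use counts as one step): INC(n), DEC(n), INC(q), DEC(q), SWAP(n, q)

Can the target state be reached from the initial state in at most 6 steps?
No

The target state cannot be reached within 6 steps.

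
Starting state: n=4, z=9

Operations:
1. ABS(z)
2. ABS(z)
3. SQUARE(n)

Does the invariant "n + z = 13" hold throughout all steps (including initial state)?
No, violated after step 3

The invariant is violated after step 3.

State at each step:
Initial: n=4, z=9
After step 1: n=4, z=9
After step 2: n=4, z=9
After step 3: n=16, z=9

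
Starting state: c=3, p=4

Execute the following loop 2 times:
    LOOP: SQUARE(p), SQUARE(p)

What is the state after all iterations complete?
c=3, p=4294967296

Iteration trace:
Start: c=3, p=4
After iteration 1: c=3, p=256
After iteration 2: c=3, p=4294967296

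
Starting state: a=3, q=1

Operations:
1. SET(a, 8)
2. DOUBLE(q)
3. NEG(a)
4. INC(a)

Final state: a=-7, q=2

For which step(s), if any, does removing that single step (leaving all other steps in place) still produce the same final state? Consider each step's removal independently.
None - removing any single step changes the final result

Testing removal of each single step:
Without step 1: final = a=-2, q=2 (different)
Without step 2: final = a=-7, q=1 (different)
Without step 3: final = a=9, q=2 (different)
Without step 4: final = a=-8, q=2 (different)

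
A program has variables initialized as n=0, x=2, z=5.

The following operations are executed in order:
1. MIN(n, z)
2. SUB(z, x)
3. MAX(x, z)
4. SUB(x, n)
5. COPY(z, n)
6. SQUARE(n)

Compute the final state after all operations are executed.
{n: 0, x: 3, z: 0}

Step-by-step execution:
Initial: n=0, x=2, z=5
After step 1 (MIN(n, z)): n=0, x=2, z=5
After step 2 (SUB(z, x)): n=0, x=2, z=3
After step 3 (MAX(x, z)): n=0, x=3, z=3
After step 4 (SUB(x, n)): n=0, x=3, z=3
After step 5 (COPY(z, n)): n=0, x=3, z=0
After step 6 (SQUARE(n)): n=0, x=3, z=0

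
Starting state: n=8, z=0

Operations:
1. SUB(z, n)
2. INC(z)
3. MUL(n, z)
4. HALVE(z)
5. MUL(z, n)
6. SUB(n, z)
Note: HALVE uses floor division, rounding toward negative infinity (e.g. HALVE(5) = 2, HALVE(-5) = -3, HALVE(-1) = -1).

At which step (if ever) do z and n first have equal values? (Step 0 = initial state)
Never

z and n never become equal during execution.

Comparing values at each step:
Initial: z=0, n=8
After step 1: z=-8, n=8
After step 2: z=-7, n=8
After step 3: z=-7, n=-56
After step 4: z=-4, n=-56
After step 5: z=224, n=-56
After step 6: z=224, n=-280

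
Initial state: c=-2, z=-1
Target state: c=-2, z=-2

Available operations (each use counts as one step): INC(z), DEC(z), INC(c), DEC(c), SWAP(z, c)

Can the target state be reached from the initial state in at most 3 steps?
Yes

Path (1 step): DEC(z)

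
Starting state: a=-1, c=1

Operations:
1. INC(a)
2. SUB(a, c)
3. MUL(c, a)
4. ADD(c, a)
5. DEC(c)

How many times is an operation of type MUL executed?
1

Counting MUL operations:
Step 3: MUL(c, a) ← MUL
Total: 1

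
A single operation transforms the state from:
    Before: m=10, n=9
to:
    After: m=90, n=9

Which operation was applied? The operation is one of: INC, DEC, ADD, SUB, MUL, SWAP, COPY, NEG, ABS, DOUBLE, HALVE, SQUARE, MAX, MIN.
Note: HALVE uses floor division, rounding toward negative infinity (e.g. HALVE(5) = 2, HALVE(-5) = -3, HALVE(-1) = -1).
MUL(m, n)

Analyzing the change:
Before: m=10, n=9
After: m=90, n=9
Variable m changed from 10 to 90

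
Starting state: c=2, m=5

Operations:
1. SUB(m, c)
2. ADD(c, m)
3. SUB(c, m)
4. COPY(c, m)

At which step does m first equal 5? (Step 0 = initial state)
Step 0

Tracing m:
Initial: m = 5 ← first occurrence
After step 1: m = 3
After step 2: m = 3
After step 3: m = 3
After step 4: m = 3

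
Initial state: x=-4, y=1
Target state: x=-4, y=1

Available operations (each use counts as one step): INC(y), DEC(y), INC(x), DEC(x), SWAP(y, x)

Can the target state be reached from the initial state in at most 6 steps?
Yes

Path (0 steps): 0 steps (already at target)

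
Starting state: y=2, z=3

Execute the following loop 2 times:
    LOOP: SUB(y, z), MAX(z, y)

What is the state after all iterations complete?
y=-4, z=3

Iteration trace:
Start: y=2, z=3
After iteration 1: y=-1, z=3
After iteration 2: y=-4, z=3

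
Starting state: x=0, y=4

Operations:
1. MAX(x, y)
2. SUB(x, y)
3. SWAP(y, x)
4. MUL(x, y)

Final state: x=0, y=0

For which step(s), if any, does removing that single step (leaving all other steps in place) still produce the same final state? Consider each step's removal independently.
None - removing any single step changes the final result

Testing removal of each single step:
Without step 1: final = x=-16, y=-4 (different)
Without step 2: final = x=16, y=4 (different)
Without step 3: final = x=0, y=4 (different)
Without step 4: final = x=4, y=0 (different)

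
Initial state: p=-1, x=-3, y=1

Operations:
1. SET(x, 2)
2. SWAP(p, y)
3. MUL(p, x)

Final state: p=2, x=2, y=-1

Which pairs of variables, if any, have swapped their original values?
None

Comparing initial and final values:
y: 1 → -1
p: -1 → 2
x: -3 → 2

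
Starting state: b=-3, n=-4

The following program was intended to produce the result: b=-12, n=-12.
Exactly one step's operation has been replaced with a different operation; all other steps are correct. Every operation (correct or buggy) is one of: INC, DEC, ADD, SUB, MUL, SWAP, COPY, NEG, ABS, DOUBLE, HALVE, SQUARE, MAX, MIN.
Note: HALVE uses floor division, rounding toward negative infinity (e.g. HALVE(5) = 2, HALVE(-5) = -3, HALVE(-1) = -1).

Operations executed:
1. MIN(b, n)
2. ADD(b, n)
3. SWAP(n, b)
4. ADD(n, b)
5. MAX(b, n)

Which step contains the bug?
Step 5

Trace with buggy code:
Initial: b=-3, n=-4
After step 1: b=-4, n=-4
After step 2: b=-8, n=-4
After step 3: b=-4, n=-8
After step 4: b=-4, n=-12
After step 5: b=-4, n=-12
Actual final b=-4, n=-12 ≠ expected b=-12, n=-12.
Step 5 is the only position where a single-operation replacement can produce the expected result.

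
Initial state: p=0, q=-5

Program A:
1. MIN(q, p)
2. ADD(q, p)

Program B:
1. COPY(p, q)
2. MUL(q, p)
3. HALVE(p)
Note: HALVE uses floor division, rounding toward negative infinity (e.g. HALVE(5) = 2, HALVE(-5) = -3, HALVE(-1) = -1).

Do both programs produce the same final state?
No

Program A final state: p=0, q=-5
Program B final state: p=-3, q=25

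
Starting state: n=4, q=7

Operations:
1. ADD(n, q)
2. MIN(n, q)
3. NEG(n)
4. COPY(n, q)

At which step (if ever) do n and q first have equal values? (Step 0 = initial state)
Step 2

n and q first become equal after step 2.

Comparing values at each step:
Initial: n=4, q=7
After step 1: n=11, q=7
After step 2: n=7, q=7 ← equal!
After step 3: n=-7, q=7
After step 4: n=7, q=7 ← equal!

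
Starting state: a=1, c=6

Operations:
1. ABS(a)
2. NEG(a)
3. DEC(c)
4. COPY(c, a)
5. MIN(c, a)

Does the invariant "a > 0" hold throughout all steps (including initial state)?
No, violated after step 2

The invariant is violated after step 2.

State at each step:
Initial: a=1, c=6
After step 1: a=1, c=6
After step 2: a=-1, c=6
After step 3: a=-1, c=5
After step 4: a=-1, c=-1
After step 5: a=-1, c=-1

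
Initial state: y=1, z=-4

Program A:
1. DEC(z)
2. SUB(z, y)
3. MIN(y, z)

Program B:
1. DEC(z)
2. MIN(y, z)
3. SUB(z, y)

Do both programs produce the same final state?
No

Program A final state: y=-6, z=-6
Program B final state: y=-5, z=0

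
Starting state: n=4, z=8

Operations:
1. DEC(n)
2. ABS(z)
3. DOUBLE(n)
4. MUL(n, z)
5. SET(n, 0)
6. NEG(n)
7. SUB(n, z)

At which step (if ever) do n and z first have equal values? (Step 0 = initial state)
Never

n and z never become equal during execution.

Comparing values at each step:
Initial: n=4, z=8
After step 1: n=3, z=8
After step 2: n=3, z=8
After step 3: n=6, z=8
After step 4: n=48, z=8
After step 5: n=0, z=8
After step 6: n=0, z=8
After step 7: n=-8, z=8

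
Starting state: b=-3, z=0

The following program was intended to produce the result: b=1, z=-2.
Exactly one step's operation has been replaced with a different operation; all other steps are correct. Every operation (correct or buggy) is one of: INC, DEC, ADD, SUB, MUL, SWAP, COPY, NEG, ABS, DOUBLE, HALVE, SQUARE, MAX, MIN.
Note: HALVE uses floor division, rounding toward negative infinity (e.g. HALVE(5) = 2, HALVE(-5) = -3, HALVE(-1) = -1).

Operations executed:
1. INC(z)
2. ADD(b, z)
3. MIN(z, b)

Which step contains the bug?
Step 3

Trace with buggy code:
Initial: b=-3, z=0
After step 1: b=-3, z=1
After step 2: b=-2, z=1
After step 3: b=-2, z=-2
Actual final b=-2, z=-2 ≠ expected b=1, z=-2.
Step 3 is the only position where a single-operation replacement can produce the expected result.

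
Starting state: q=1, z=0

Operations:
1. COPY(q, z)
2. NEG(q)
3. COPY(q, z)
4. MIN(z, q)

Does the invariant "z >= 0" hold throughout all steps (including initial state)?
Yes

The invariant holds at every step.

State at each step:
Initial: q=1, z=0
After step 1: q=0, z=0
After step 2: q=0, z=0
After step 3: q=0, z=0
After step 4: q=0, z=0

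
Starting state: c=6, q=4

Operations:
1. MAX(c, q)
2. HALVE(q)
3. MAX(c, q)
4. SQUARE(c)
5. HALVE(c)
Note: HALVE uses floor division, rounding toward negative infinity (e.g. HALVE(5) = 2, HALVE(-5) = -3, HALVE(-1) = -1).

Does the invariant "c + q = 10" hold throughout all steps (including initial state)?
No, violated after step 2

The invariant is violated after step 2.

State at each step:
Initial: c=6, q=4
After step 1: c=6, q=4
After step 2: c=6, q=2
After step 3: c=6, q=2
After step 4: c=36, q=2
After step 5: c=18, q=2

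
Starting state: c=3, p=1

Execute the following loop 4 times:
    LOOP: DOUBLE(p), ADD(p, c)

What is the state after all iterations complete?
c=3, p=61

Iteration trace:
Start: c=3, p=1
After iteration 1: c=3, p=5
After iteration 2: c=3, p=13
After iteration 3: c=3, p=29
After iteration 4: c=3, p=61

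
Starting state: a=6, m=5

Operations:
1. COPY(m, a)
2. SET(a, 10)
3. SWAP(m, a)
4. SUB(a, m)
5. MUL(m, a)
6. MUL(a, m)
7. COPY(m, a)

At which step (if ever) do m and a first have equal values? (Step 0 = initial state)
Step 1

m and a first become equal after step 1.

Comparing values at each step:
Initial: m=5, a=6
After step 1: m=6, a=6 ← equal!
After step 2: m=6, a=10
After step 3: m=10, a=6
After step 4: m=10, a=-4
After step 5: m=-40, a=-4
After step 6: m=-40, a=160
After step 7: m=160, a=160 ← equal!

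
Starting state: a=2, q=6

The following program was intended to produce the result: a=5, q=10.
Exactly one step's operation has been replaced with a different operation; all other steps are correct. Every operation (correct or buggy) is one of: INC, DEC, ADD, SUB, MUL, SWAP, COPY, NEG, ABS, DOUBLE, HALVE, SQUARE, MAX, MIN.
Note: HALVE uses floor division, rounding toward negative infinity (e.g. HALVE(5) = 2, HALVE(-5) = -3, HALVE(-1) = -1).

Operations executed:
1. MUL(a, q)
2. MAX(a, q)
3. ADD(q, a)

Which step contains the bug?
Step 1

Trace with buggy code:
Initial: a=2, q=6
After step 1: a=12, q=6
After step 2: a=12, q=6
After step 3: a=12, q=18
Actual final a=12, q=18 ≠ expected a=5, q=10.
Step 1 is the only position where a single-operation replacement can produce the expected result.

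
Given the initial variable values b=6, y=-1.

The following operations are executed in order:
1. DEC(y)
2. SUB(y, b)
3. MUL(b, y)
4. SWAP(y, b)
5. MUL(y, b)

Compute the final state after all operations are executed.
{b: -8, y: 384}

Step-by-step execution:
Initial: b=6, y=-1
After step 1 (DEC(y)): b=6, y=-2
After step 2 (SUB(y, b)): b=6, y=-8
After step 3 (MUL(b, y)): b=-48, y=-8
After step 4 (SWAP(y, b)): b=-8, y=-48
After step 5 (MUL(y, b)): b=-8, y=384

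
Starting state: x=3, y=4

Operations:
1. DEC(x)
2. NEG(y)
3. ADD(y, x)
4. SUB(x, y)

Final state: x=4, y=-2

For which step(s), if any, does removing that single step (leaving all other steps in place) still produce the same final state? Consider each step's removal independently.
None - removing any single step changes the final result

Testing removal of each single step:
Without step 1: final = x=4, y=-1 (different)
Without step 2: final = x=-4, y=6 (different)
Without step 3: final = x=6, y=-4 (different)
Without step 4: final = x=2, y=-2 (different)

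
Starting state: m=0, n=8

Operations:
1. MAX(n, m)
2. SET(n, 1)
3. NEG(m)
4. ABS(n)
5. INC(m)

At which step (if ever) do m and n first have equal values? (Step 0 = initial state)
Step 5

m and n first become equal after step 5.

Comparing values at each step:
Initial: m=0, n=8
After step 1: m=0, n=8
After step 2: m=0, n=1
After step 3: m=0, n=1
After step 4: m=0, n=1
After step 5: m=1, n=1 ← equal!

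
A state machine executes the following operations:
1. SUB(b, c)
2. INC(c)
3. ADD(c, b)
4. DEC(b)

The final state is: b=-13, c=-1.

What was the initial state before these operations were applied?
b=-2, c=10

Working backwards:
Final state: b=-13, c=-1
Before step 4 (DEC(b)): b=-12, c=-1
Before step 3 (ADD(c, b)): b=-12, c=11
Before step 2 (INC(c)): b=-12, c=10
Before step 1 (SUB(b, c)): b=-2, c=10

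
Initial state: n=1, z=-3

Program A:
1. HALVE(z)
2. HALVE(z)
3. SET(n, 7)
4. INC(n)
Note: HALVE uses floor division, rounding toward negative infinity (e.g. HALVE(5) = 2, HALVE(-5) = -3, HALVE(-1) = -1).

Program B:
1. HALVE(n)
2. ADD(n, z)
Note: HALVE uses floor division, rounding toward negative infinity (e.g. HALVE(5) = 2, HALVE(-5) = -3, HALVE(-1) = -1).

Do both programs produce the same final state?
No

Program A final state: n=8, z=-1
Program B final state: n=-3, z=-3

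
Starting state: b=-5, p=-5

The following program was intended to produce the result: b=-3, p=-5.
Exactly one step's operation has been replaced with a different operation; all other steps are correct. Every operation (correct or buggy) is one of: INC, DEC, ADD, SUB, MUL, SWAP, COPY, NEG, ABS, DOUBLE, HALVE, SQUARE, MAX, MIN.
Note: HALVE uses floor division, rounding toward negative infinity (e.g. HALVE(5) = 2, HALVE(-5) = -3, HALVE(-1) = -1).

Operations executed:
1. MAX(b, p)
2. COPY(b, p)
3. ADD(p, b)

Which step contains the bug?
Step 3

Trace with buggy code:
Initial: b=-5, p=-5
After step 1: b=-5, p=-5
After step 2: b=-5, p=-5
After step 3: b=-5, p=-10
Actual final b=-5, p=-10 ≠ expected b=-3, p=-5.
Step 3 is the only position where a single-operation replacement can produce the expected result.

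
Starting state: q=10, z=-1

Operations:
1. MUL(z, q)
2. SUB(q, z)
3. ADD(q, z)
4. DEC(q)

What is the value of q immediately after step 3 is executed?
q = 10

Tracing q through execution:
Initial: q = 10
After step 1 (MUL(z, q)): q = 10
After step 2 (SUB(q, z)): q = 20
After step 3 (ADD(q, z)): q = 10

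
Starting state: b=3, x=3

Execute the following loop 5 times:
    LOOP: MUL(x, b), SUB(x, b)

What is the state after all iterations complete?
b=3, x=366

Iteration trace:
Start: b=3, x=3
After iteration 1: b=3, x=6
After iteration 2: b=3, x=15
After iteration 3: b=3, x=42
After iteration 4: b=3, x=123
After iteration 5: b=3, x=366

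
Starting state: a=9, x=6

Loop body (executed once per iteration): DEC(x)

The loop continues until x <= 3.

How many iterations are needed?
3

Tracing iterations:
Initial: a=9, x=6
After iteration 1: a=9, x=5
After iteration 2: a=9, x=4
After iteration 3: a=9, x=3
x <= 3 now holds, so the loop exits after 3 iterations.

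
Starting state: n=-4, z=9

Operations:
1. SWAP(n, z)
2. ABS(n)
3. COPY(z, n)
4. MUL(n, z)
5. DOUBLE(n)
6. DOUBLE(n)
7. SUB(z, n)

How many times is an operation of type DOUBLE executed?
2

Counting DOUBLE operations:
Step 5: DOUBLE(n) ← DOUBLE
Step 6: DOUBLE(n) ← DOUBLE
Total: 2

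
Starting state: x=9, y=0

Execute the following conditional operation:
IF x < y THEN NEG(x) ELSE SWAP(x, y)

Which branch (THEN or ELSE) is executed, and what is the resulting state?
Branch: ELSE, Final state: x=0, y=9

Evaluating condition: x < y
x = 9, y = 0
Condition is False, so ELSE branch executes
After SWAP(x, y): x=0, y=9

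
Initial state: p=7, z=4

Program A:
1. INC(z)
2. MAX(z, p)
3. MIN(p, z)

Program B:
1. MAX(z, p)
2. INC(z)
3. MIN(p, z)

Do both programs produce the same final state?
No

Program A final state: p=7, z=7
Program B final state: p=7, z=8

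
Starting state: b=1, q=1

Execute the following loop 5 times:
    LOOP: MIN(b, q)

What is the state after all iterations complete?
b=1, q=1

Iteration trace:
Start: b=1, q=1
After iteration 1: b=1, q=1
After iteration 2: b=1, q=1
After iteration 3: b=1, q=1
After iteration 4: b=1, q=1
After iteration 5: b=1, q=1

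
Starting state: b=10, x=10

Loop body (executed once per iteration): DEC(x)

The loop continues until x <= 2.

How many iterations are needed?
8

Tracing iterations:
Initial: b=10, x=10
After iteration 1: b=10, x=9
After iteration 2: b=10, x=8
After iteration 3: b=10, x=7
After iteration 4: b=10, x=6
After iteration 5: b=10, x=5
After iteration 6: b=10, x=4
After iteration 7: b=10, x=3
After iteration 8: b=10, x=2
x <= 2 now holds, so the loop exits after 8 iterations.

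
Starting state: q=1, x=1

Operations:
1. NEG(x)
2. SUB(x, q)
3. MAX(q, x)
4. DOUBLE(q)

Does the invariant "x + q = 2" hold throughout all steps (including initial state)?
No, violated after step 1

The invariant is violated after step 1.

State at each step:
Initial: q=1, x=1
After step 1: q=1, x=-1
After step 2: q=1, x=-2
After step 3: q=1, x=-2
After step 4: q=2, x=-2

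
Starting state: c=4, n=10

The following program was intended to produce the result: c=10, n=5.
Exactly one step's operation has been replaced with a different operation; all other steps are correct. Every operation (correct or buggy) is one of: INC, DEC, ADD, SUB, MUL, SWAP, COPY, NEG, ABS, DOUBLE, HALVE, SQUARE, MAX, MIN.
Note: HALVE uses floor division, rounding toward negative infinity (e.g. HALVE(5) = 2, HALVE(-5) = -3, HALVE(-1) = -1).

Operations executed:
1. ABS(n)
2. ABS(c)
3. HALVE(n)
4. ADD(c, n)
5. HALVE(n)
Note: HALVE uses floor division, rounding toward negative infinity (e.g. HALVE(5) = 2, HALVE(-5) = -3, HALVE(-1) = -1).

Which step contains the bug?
Step 5

Trace with buggy code:
Initial: c=4, n=10
After step 1: c=4, n=10
After step 2: c=4, n=10
After step 3: c=4, n=5
After step 4: c=9, n=5
After step 5: c=9, n=2
Actual final c=9, n=2 ≠ expected c=10, n=5.
Step 5 is the only position where a single-operation replacement can produce the expected result.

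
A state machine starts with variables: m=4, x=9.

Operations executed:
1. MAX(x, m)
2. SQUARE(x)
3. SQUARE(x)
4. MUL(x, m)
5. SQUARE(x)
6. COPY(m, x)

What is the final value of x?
x = 688747536

Tracing execution:
Step 1: MAX(x, m) → x = 9
Step 2: SQUARE(x) → x = 81
Step 3: SQUARE(x) → x = 6561
Step 4: MUL(x, m) → x = 26244
Step 5: SQUARE(x) → x = 688747536
Step 6: COPY(m, x) → x = 688747536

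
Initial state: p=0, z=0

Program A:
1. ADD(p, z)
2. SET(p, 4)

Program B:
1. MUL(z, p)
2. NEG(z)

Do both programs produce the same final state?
No

Program A final state: p=4, z=0
Program B final state: p=0, z=0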